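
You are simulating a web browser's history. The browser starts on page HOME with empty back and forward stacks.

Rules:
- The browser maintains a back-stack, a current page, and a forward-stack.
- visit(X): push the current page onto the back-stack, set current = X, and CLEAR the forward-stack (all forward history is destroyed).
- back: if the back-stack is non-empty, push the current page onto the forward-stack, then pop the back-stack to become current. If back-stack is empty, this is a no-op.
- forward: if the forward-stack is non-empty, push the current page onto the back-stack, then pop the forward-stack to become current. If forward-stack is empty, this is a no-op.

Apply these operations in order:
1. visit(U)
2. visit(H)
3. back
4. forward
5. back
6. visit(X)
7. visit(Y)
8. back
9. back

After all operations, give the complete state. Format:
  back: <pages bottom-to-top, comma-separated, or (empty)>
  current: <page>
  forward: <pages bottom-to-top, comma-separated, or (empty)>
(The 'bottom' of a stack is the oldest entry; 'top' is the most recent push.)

Answer: back: HOME
current: U
forward: Y,X

Derivation:
After 1 (visit(U)): cur=U back=1 fwd=0
After 2 (visit(H)): cur=H back=2 fwd=0
After 3 (back): cur=U back=1 fwd=1
After 4 (forward): cur=H back=2 fwd=0
After 5 (back): cur=U back=1 fwd=1
After 6 (visit(X)): cur=X back=2 fwd=0
After 7 (visit(Y)): cur=Y back=3 fwd=0
After 8 (back): cur=X back=2 fwd=1
After 9 (back): cur=U back=1 fwd=2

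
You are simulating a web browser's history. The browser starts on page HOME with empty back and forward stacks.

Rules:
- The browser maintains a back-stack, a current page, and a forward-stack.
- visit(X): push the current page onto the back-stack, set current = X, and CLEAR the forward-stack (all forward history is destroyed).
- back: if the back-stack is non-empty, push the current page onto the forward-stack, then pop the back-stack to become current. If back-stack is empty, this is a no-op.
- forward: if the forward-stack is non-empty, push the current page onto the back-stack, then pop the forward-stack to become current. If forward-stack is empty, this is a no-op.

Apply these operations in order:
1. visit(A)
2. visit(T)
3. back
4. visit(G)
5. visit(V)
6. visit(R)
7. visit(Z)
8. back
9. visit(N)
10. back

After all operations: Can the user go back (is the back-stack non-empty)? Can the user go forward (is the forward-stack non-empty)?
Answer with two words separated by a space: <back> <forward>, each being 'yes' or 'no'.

After 1 (visit(A)): cur=A back=1 fwd=0
After 2 (visit(T)): cur=T back=2 fwd=0
After 3 (back): cur=A back=1 fwd=1
After 4 (visit(G)): cur=G back=2 fwd=0
After 5 (visit(V)): cur=V back=3 fwd=0
After 6 (visit(R)): cur=R back=4 fwd=0
After 7 (visit(Z)): cur=Z back=5 fwd=0
After 8 (back): cur=R back=4 fwd=1
After 9 (visit(N)): cur=N back=5 fwd=0
After 10 (back): cur=R back=4 fwd=1

Answer: yes yes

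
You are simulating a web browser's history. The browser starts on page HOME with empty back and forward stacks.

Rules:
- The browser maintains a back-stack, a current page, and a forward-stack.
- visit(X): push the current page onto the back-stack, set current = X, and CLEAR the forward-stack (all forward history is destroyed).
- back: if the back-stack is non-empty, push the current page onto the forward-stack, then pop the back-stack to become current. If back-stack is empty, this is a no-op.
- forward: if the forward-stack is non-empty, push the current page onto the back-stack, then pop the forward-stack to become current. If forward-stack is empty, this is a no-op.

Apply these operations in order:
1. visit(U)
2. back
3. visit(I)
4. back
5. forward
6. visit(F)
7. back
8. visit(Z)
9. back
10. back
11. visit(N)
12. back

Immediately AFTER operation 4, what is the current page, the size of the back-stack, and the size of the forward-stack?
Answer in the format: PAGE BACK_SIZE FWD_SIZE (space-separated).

After 1 (visit(U)): cur=U back=1 fwd=0
After 2 (back): cur=HOME back=0 fwd=1
After 3 (visit(I)): cur=I back=1 fwd=0
After 4 (back): cur=HOME back=0 fwd=1

HOME 0 1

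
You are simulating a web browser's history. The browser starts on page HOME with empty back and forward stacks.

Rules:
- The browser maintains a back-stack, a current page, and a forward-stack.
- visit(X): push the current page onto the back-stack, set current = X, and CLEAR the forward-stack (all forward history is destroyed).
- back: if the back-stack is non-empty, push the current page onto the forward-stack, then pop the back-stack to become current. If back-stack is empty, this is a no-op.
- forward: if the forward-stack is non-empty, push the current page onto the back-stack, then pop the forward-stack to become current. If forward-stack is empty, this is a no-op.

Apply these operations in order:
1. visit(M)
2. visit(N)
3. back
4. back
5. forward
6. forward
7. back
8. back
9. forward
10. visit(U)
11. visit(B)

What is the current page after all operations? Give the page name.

After 1 (visit(M)): cur=M back=1 fwd=0
After 2 (visit(N)): cur=N back=2 fwd=0
After 3 (back): cur=M back=1 fwd=1
After 4 (back): cur=HOME back=0 fwd=2
After 5 (forward): cur=M back=1 fwd=1
After 6 (forward): cur=N back=2 fwd=0
After 7 (back): cur=M back=1 fwd=1
After 8 (back): cur=HOME back=0 fwd=2
After 9 (forward): cur=M back=1 fwd=1
After 10 (visit(U)): cur=U back=2 fwd=0
After 11 (visit(B)): cur=B back=3 fwd=0

Answer: B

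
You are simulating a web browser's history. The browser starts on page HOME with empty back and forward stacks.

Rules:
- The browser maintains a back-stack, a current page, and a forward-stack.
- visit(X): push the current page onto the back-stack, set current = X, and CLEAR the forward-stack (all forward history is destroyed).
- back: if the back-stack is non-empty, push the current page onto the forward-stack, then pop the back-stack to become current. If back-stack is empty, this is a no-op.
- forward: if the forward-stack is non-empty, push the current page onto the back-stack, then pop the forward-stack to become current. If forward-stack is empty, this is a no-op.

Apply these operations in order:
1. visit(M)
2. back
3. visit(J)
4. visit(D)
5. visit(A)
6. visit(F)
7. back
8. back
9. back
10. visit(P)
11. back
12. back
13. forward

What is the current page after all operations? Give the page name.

After 1 (visit(M)): cur=M back=1 fwd=0
After 2 (back): cur=HOME back=0 fwd=1
After 3 (visit(J)): cur=J back=1 fwd=0
After 4 (visit(D)): cur=D back=2 fwd=0
After 5 (visit(A)): cur=A back=3 fwd=0
After 6 (visit(F)): cur=F back=4 fwd=0
After 7 (back): cur=A back=3 fwd=1
After 8 (back): cur=D back=2 fwd=2
After 9 (back): cur=J back=1 fwd=3
After 10 (visit(P)): cur=P back=2 fwd=0
After 11 (back): cur=J back=1 fwd=1
After 12 (back): cur=HOME back=0 fwd=2
After 13 (forward): cur=J back=1 fwd=1

Answer: J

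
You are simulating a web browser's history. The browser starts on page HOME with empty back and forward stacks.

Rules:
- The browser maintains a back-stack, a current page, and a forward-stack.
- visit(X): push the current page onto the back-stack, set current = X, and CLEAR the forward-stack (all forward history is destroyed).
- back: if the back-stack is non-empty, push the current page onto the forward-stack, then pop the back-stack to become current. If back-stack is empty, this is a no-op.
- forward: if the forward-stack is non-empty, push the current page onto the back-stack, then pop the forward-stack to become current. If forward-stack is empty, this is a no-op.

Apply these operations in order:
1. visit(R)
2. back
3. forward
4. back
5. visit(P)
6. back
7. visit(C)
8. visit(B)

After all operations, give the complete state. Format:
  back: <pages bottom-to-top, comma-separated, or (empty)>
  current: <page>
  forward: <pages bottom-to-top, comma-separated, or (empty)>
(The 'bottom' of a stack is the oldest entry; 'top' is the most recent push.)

Answer: back: HOME,C
current: B
forward: (empty)

Derivation:
After 1 (visit(R)): cur=R back=1 fwd=0
After 2 (back): cur=HOME back=0 fwd=1
After 3 (forward): cur=R back=1 fwd=0
After 4 (back): cur=HOME back=0 fwd=1
After 5 (visit(P)): cur=P back=1 fwd=0
After 6 (back): cur=HOME back=0 fwd=1
After 7 (visit(C)): cur=C back=1 fwd=0
After 8 (visit(B)): cur=B back=2 fwd=0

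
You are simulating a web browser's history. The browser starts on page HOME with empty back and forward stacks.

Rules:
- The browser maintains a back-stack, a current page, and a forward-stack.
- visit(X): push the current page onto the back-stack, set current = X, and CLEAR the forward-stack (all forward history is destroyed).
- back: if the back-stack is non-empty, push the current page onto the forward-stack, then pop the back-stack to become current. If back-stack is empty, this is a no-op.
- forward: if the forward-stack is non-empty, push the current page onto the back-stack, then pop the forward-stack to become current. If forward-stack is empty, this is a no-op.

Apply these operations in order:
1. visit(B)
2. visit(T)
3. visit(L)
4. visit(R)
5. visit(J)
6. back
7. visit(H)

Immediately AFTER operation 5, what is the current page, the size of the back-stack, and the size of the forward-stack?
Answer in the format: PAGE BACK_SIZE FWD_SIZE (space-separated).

After 1 (visit(B)): cur=B back=1 fwd=0
After 2 (visit(T)): cur=T back=2 fwd=0
After 3 (visit(L)): cur=L back=3 fwd=0
After 4 (visit(R)): cur=R back=4 fwd=0
After 5 (visit(J)): cur=J back=5 fwd=0

J 5 0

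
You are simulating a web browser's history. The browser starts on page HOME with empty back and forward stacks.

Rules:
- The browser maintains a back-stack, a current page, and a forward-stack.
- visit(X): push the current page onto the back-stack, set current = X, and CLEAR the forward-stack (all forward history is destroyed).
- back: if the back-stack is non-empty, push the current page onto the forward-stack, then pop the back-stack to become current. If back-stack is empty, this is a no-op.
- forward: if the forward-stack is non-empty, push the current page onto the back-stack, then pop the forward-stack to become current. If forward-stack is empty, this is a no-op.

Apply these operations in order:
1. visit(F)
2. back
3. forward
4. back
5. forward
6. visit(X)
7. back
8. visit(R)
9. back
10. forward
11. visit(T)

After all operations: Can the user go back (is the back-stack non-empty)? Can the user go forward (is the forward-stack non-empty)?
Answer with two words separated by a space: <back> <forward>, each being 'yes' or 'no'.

Answer: yes no

Derivation:
After 1 (visit(F)): cur=F back=1 fwd=0
After 2 (back): cur=HOME back=0 fwd=1
After 3 (forward): cur=F back=1 fwd=0
After 4 (back): cur=HOME back=0 fwd=1
After 5 (forward): cur=F back=1 fwd=0
After 6 (visit(X)): cur=X back=2 fwd=0
After 7 (back): cur=F back=1 fwd=1
After 8 (visit(R)): cur=R back=2 fwd=0
After 9 (back): cur=F back=1 fwd=1
After 10 (forward): cur=R back=2 fwd=0
After 11 (visit(T)): cur=T back=3 fwd=0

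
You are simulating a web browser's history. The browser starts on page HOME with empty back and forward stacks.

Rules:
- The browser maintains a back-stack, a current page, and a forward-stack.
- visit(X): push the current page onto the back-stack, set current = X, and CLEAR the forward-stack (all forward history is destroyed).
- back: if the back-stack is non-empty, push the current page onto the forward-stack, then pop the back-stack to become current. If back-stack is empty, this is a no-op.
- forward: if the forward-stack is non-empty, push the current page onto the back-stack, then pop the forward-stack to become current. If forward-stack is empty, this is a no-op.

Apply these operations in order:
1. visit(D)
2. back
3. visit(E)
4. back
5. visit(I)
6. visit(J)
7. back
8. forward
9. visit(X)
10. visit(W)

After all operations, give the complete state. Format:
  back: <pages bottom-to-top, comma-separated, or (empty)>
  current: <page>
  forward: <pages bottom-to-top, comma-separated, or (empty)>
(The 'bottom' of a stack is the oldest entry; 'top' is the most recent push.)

After 1 (visit(D)): cur=D back=1 fwd=0
After 2 (back): cur=HOME back=0 fwd=1
After 3 (visit(E)): cur=E back=1 fwd=0
After 4 (back): cur=HOME back=0 fwd=1
After 5 (visit(I)): cur=I back=1 fwd=0
After 6 (visit(J)): cur=J back=2 fwd=0
After 7 (back): cur=I back=1 fwd=1
After 8 (forward): cur=J back=2 fwd=0
After 9 (visit(X)): cur=X back=3 fwd=0
After 10 (visit(W)): cur=W back=4 fwd=0

Answer: back: HOME,I,J,X
current: W
forward: (empty)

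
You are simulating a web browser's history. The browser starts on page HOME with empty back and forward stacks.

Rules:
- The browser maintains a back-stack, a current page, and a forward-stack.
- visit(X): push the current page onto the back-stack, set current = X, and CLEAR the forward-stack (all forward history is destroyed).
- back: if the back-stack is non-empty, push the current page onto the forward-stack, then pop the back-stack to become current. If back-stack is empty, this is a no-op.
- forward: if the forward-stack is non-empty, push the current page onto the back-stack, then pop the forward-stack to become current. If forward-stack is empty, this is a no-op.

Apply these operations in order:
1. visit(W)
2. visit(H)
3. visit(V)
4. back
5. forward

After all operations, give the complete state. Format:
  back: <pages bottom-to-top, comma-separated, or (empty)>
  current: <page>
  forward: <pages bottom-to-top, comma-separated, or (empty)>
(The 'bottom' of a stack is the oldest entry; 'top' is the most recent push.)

After 1 (visit(W)): cur=W back=1 fwd=0
After 2 (visit(H)): cur=H back=2 fwd=0
After 3 (visit(V)): cur=V back=3 fwd=0
After 4 (back): cur=H back=2 fwd=1
After 5 (forward): cur=V back=3 fwd=0

Answer: back: HOME,W,H
current: V
forward: (empty)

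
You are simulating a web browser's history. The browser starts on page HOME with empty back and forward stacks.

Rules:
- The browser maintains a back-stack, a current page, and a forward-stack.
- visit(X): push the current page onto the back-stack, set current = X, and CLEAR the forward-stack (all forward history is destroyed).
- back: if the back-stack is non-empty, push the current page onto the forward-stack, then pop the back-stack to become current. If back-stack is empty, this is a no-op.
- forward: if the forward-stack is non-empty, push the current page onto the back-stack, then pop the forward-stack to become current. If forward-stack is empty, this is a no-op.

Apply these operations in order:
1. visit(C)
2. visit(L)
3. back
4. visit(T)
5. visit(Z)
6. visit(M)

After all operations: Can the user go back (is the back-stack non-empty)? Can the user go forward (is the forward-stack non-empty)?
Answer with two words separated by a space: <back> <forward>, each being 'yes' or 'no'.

Answer: yes no

Derivation:
After 1 (visit(C)): cur=C back=1 fwd=0
After 2 (visit(L)): cur=L back=2 fwd=0
After 3 (back): cur=C back=1 fwd=1
After 4 (visit(T)): cur=T back=2 fwd=0
After 5 (visit(Z)): cur=Z back=3 fwd=0
After 6 (visit(M)): cur=M back=4 fwd=0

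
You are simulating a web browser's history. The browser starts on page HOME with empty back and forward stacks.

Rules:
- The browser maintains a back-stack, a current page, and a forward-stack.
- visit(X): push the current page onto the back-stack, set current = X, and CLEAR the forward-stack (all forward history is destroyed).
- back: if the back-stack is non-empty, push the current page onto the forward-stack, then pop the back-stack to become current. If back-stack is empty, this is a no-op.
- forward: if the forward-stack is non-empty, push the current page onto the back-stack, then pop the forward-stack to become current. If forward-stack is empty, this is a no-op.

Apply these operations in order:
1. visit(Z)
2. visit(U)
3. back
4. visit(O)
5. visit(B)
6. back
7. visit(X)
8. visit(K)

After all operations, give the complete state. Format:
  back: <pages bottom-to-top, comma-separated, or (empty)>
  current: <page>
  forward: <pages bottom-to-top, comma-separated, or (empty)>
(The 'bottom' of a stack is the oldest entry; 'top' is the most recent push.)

Answer: back: HOME,Z,O,X
current: K
forward: (empty)

Derivation:
After 1 (visit(Z)): cur=Z back=1 fwd=0
After 2 (visit(U)): cur=U back=2 fwd=0
After 3 (back): cur=Z back=1 fwd=1
After 4 (visit(O)): cur=O back=2 fwd=0
After 5 (visit(B)): cur=B back=3 fwd=0
After 6 (back): cur=O back=2 fwd=1
After 7 (visit(X)): cur=X back=3 fwd=0
After 8 (visit(K)): cur=K back=4 fwd=0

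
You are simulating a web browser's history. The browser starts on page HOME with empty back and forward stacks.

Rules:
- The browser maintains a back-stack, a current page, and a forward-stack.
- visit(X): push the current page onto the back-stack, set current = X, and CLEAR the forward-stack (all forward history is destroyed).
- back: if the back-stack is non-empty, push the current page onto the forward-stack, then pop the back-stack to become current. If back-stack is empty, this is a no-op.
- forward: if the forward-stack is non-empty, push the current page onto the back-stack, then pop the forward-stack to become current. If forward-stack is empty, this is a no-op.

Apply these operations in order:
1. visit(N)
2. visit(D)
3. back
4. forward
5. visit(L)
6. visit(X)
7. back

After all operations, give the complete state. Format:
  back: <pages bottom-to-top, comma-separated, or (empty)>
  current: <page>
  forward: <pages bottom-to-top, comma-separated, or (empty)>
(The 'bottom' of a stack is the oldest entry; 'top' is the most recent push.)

Answer: back: HOME,N,D
current: L
forward: X

Derivation:
After 1 (visit(N)): cur=N back=1 fwd=0
After 2 (visit(D)): cur=D back=2 fwd=0
After 3 (back): cur=N back=1 fwd=1
After 4 (forward): cur=D back=2 fwd=0
After 5 (visit(L)): cur=L back=3 fwd=0
After 6 (visit(X)): cur=X back=4 fwd=0
After 7 (back): cur=L back=3 fwd=1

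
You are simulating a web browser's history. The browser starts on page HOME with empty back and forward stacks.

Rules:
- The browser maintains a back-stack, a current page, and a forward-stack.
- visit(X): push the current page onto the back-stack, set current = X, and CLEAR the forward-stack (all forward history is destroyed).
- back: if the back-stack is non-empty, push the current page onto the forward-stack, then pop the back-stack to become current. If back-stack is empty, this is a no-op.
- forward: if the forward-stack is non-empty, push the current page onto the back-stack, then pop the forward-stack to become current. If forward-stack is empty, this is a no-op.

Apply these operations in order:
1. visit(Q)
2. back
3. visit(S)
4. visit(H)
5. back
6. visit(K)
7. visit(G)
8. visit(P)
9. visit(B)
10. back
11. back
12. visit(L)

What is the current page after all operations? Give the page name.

After 1 (visit(Q)): cur=Q back=1 fwd=0
After 2 (back): cur=HOME back=0 fwd=1
After 3 (visit(S)): cur=S back=1 fwd=0
After 4 (visit(H)): cur=H back=2 fwd=0
After 5 (back): cur=S back=1 fwd=1
After 6 (visit(K)): cur=K back=2 fwd=0
After 7 (visit(G)): cur=G back=3 fwd=0
After 8 (visit(P)): cur=P back=4 fwd=0
After 9 (visit(B)): cur=B back=5 fwd=0
After 10 (back): cur=P back=4 fwd=1
After 11 (back): cur=G back=3 fwd=2
After 12 (visit(L)): cur=L back=4 fwd=0

Answer: L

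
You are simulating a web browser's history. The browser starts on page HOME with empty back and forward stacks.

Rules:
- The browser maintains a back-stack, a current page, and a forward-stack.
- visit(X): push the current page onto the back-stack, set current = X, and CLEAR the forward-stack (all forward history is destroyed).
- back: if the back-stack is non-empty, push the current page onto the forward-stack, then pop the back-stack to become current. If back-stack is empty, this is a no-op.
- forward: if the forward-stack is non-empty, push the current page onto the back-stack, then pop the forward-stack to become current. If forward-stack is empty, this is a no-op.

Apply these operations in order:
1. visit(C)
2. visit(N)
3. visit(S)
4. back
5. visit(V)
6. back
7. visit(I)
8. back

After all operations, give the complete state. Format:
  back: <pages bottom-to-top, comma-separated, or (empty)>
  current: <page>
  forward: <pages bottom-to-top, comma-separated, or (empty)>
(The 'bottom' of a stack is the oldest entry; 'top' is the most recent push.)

Answer: back: HOME,C
current: N
forward: I

Derivation:
After 1 (visit(C)): cur=C back=1 fwd=0
After 2 (visit(N)): cur=N back=2 fwd=0
After 3 (visit(S)): cur=S back=3 fwd=0
After 4 (back): cur=N back=2 fwd=1
After 5 (visit(V)): cur=V back=3 fwd=0
After 6 (back): cur=N back=2 fwd=1
After 7 (visit(I)): cur=I back=3 fwd=0
After 8 (back): cur=N back=2 fwd=1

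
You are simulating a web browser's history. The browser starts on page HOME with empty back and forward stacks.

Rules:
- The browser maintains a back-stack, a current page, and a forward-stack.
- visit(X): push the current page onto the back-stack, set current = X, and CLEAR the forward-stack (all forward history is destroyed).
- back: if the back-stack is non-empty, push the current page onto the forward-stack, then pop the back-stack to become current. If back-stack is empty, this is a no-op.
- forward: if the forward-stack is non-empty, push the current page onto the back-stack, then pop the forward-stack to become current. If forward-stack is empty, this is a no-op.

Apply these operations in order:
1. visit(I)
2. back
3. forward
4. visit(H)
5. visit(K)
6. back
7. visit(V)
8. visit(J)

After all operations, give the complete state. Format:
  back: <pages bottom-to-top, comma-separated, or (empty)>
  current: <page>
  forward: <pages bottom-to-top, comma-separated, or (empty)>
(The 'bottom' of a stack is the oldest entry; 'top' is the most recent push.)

Answer: back: HOME,I,H,V
current: J
forward: (empty)

Derivation:
After 1 (visit(I)): cur=I back=1 fwd=0
After 2 (back): cur=HOME back=0 fwd=1
After 3 (forward): cur=I back=1 fwd=0
After 4 (visit(H)): cur=H back=2 fwd=0
After 5 (visit(K)): cur=K back=3 fwd=0
After 6 (back): cur=H back=2 fwd=1
After 7 (visit(V)): cur=V back=3 fwd=0
After 8 (visit(J)): cur=J back=4 fwd=0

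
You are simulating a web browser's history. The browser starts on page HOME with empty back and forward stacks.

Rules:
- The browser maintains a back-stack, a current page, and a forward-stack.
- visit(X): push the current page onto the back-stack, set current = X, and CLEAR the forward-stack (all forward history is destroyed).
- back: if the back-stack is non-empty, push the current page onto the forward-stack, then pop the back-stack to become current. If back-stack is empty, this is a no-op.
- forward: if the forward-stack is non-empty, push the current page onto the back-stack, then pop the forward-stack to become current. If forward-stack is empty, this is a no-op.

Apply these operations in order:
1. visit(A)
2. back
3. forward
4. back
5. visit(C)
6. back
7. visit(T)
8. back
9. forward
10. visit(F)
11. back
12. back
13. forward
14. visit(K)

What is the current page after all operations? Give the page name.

After 1 (visit(A)): cur=A back=1 fwd=0
After 2 (back): cur=HOME back=0 fwd=1
After 3 (forward): cur=A back=1 fwd=0
After 4 (back): cur=HOME back=0 fwd=1
After 5 (visit(C)): cur=C back=1 fwd=0
After 6 (back): cur=HOME back=0 fwd=1
After 7 (visit(T)): cur=T back=1 fwd=0
After 8 (back): cur=HOME back=0 fwd=1
After 9 (forward): cur=T back=1 fwd=0
After 10 (visit(F)): cur=F back=2 fwd=0
After 11 (back): cur=T back=1 fwd=1
After 12 (back): cur=HOME back=0 fwd=2
After 13 (forward): cur=T back=1 fwd=1
After 14 (visit(K)): cur=K back=2 fwd=0

Answer: K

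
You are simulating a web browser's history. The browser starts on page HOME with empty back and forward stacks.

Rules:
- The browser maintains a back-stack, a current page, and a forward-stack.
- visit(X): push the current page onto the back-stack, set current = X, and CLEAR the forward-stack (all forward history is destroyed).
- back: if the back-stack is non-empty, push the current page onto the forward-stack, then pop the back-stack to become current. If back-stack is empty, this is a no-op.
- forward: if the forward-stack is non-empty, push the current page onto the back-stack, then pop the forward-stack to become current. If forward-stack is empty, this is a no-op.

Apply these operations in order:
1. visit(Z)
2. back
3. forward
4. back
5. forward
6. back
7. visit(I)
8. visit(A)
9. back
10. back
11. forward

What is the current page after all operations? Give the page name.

After 1 (visit(Z)): cur=Z back=1 fwd=0
After 2 (back): cur=HOME back=0 fwd=1
After 3 (forward): cur=Z back=1 fwd=0
After 4 (back): cur=HOME back=0 fwd=1
After 5 (forward): cur=Z back=1 fwd=0
After 6 (back): cur=HOME back=0 fwd=1
After 7 (visit(I)): cur=I back=1 fwd=0
After 8 (visit(A)): cur=A back=2 fwd=0
After 9 (back): cur=I back=1 fwd=1
After 10 (back): cur=HOME back=0 fwd=2
After 11 (forward): cur=I back=1 fwd=1

Answer: I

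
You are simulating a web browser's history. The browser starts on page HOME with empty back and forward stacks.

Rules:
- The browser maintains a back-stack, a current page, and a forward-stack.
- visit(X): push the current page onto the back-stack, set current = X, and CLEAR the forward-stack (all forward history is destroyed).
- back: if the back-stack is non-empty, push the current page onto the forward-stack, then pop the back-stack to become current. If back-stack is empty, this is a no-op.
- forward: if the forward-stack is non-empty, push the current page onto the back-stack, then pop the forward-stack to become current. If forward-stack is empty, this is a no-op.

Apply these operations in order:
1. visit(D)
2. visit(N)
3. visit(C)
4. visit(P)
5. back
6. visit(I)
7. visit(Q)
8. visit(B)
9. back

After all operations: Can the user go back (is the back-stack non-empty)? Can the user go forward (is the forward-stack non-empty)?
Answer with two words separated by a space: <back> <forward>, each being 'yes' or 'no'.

After 1 (visit(D)): cur=D back=1 fwd=0
After 2 (visit(N)): cur=N back=2 fwd=0
After 3 (visit(C)): cur=C back=3 fwd=0
After 4 (visit(P)): cur=P back=4 fwd=0
After 5 (back): cur=C back=3 fwd=1
After 6 (visit(I)): cur=I back=4 fwd=0
After 7 (visit(Q)): cur=Q back=5 fwd=0
After 8 (visit(B)): cur=B back=6 fwd=0
After 9 (back): cur=Q back=5 fwd=1

Answer: yes yes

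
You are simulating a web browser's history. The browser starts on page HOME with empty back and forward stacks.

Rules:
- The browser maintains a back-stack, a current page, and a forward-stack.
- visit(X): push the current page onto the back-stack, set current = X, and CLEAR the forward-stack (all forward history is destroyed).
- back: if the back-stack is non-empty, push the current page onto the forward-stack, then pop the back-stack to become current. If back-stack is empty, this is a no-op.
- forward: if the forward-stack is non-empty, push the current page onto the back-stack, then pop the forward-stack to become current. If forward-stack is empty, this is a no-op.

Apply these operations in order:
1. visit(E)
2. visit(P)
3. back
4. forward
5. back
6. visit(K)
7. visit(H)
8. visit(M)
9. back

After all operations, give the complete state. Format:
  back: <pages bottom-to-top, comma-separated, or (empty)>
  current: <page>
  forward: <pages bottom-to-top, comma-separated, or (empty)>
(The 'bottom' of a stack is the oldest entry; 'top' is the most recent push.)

After 1 (visit(E)): cur=E back=1 fwd=0
After 2 (visit(P)): cur=P back=2 fwd=0
After 3 (back): cur=E back=1 fwd=1
After 4 (forward): cur=P back=2 fwd=0
After 5 (back): cur=E back=1 fwd=1
After 6 (visit(K)): cur=K back=2 fwd=0
After 7 (visit(H)): cur=H back=3 fwd=0
After 8 (visit(M)): cur=M back=4 fwd=0
After 9 (back): cur=H back=3 fwd=1

Answer: back: HOME,E,K
current: H
forward: M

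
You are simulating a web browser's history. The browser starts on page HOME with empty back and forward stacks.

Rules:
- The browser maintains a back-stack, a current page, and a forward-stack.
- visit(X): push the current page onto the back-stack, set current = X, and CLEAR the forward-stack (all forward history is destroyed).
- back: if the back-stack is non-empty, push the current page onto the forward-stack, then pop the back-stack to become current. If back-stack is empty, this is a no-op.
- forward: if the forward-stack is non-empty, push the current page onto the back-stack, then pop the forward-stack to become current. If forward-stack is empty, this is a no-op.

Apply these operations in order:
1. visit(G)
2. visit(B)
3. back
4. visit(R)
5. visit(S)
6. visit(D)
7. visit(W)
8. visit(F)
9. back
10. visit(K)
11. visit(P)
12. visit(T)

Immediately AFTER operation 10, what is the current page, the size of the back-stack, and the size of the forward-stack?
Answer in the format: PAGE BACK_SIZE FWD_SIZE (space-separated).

After 1 (visit(G)): cur=G back=1 fwd=0
After 2 (visit(B)): cur=B back=2 fwd=0
After 3 (back): cur=G back=1 fwd=1
After 4 (visit(R)): cur=R back=2 fwd=0
After 5 (visit(S)): cur=S back=3 fwd=0
After 6 (visit(D)): cur=D back=4 fwd=0
After 7 (visit(W)): cur=W back=5 fwd=0
After 8 (visit(F)): cur=F back=6 fwd=0
After 9 (back): cur=W back=5 fwd=1
After 10 (visit(K)): cur=K back=6 fwd=0

K 6 0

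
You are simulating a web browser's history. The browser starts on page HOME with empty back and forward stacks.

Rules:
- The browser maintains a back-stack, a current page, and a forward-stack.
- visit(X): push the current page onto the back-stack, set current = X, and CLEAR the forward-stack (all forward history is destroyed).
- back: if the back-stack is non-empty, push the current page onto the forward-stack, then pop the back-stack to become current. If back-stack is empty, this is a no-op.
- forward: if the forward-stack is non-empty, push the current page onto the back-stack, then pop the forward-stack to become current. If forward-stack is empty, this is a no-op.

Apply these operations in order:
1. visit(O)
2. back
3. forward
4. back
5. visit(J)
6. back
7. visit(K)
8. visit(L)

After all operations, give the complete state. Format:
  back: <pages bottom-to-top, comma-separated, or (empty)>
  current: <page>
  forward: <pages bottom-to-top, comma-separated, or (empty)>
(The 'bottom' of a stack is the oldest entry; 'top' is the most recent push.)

Answer: back: HOME,K
current: L
forward: (empty)

Derivation:
After 1 (visit(O)): cur=O back=1 fwd=0
After 2 (back): cur=HOME back=0 fwd=1
After 3 (forward): cur=O back=1 fwd=0
After 4 (back): cur=HOME back=0 fwd=1
After 5 (visit(J)): cur=J back=1 fwd=0
After 6 (back): cur=HOME back=0 fwd=1
After 7 (visit(K)): cur=K back=1 fwd=0
After 8 (visit(L)): cur=L back=2 fwd=0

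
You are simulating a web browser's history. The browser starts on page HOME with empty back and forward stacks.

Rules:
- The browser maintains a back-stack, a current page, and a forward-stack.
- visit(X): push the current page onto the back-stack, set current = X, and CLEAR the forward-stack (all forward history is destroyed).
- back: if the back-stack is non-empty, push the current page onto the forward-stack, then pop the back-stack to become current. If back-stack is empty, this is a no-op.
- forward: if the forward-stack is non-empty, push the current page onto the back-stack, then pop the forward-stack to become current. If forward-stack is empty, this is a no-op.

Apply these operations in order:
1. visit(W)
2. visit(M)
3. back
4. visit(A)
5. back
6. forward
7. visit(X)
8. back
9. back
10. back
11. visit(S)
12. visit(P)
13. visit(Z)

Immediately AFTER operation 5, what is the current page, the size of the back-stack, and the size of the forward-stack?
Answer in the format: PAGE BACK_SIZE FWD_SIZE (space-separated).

After 1 (visit(W)): cur=W back=1 fwd=0
After 2 (visit(M)): cur=M back=2 fwd=0
After 3 (back): cur=W back=1 fwd=1
After 4 (visit(A)): cur=A back=2 fwd=0
After 5 (back): cur=W back=1 fwd=1

W 1 1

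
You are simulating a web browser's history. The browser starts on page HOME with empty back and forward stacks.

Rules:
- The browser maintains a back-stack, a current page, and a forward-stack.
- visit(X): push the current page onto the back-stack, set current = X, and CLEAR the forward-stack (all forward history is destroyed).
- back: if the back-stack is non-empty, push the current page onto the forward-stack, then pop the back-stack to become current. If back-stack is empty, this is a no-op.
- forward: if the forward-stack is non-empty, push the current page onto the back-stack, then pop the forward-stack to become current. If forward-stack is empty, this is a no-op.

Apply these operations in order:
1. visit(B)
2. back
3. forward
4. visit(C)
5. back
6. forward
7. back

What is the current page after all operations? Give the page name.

Answer: B

Derivation:
After 1 (visit(B)): cur=B back=1 fwd=0
After 2 (back): cur=HOME back=0 fwd=1
After 3 (forward): cur=B back=1 fwd=0
After 4 (visit(C)): cur=C back=2 fwd=0
After 5 (back): cur=B back=1 fwd=1
After 6 (forward): cur=C back=2 fwd=0
After 7 (back): cur=B back=1 fwd=1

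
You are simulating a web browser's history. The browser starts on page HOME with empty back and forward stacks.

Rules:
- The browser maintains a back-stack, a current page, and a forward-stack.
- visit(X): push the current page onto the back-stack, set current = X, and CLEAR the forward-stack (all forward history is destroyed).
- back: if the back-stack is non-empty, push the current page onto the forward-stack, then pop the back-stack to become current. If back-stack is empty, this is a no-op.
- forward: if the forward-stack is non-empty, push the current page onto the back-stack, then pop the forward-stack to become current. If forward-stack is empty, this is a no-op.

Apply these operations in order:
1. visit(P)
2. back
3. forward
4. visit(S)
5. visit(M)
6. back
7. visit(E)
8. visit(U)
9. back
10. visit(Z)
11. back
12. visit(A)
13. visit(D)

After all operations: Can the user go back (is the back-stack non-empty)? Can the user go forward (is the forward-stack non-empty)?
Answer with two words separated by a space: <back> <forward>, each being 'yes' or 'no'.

Answer: yes no

Derivation:
After 1 (visit(P)): cur=P back=1 fwd=0
After 2 (back): cur=HOME back=0 fwd=1
After 3 (forward): cur=P back=1 fwd=0
After 4 (visit(S)): cur=S back=2 fwd=0
After 5 (visit(M)): cur=M back=3 fwd=0
After 6 (back): cur=S back=2 fwd=1
After 7 (visit(E)): cur=E back=3 fwd=0
After 8 (visit(U)): cur=U back=4 fwd=0
After 9 (back): cur=E back=3 fwd=1
After 10 (visit(Z)): cur=Z back=4 fwd=0
After 11 (back): cur=E back=3 fwd=1
After 12 (visit(A)): cur=A back=4 fwd=0
After 13 (visit(D)): cur=D back=5 fwd=0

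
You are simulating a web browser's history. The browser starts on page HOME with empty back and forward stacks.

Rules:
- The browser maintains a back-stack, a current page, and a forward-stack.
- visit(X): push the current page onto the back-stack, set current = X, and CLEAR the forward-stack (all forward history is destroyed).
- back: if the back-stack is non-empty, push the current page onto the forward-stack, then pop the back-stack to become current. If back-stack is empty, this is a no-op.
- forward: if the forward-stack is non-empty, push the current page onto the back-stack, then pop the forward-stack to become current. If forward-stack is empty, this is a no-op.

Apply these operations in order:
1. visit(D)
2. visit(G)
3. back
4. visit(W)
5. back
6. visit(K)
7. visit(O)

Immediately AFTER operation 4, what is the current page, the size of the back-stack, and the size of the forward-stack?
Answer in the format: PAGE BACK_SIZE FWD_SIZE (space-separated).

After 1 (visit(D)): cur=D back=1 fwd=0
After 2 (visit(G)): cur=G back=2 fwd=0
After 3 (back): cur=D back=1 fwd=1
After 4 (visit(W)): cur=W back=2 fwd=0

W 2 0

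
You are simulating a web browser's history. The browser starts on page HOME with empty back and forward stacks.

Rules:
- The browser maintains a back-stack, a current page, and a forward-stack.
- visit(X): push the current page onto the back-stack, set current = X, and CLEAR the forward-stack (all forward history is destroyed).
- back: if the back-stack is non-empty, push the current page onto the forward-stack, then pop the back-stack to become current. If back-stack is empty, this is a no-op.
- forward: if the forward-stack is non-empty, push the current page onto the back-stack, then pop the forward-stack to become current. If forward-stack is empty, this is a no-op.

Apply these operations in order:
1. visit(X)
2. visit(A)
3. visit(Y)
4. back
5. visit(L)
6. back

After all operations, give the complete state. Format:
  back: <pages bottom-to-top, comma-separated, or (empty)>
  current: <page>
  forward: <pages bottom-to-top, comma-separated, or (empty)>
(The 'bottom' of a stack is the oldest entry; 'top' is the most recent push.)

Answer: back: HOME,X
current: A
forward: L

Derivation:
After 1 (visit(X)): cur=X back=1 fwd=0
After 2 (visit(A)): cur=A back=2 fwd=0
After 3 (visit(Y)): cur=Y back=3 fwd=0
After 4 (back): cur=A back=2 fwd=1
After 5 (visit(L)): cur=L back=3 fwd=0
After 6 (back): cur=A back=2 fwd=1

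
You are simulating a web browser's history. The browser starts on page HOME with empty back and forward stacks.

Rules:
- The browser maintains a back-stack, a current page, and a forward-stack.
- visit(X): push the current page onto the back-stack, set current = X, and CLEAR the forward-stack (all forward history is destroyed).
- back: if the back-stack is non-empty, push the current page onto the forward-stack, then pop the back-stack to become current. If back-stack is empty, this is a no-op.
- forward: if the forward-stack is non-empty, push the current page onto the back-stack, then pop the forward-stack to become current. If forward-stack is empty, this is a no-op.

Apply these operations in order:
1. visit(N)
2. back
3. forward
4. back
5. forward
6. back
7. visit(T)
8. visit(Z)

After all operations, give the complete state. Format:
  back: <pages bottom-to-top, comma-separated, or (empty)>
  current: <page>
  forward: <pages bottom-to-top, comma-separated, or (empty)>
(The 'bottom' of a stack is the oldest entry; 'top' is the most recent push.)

After 1 (visit(N)): cur=N back=1 fwd=0
After 2 (back): cur=HOME back=0 fwd=1
After 3 (forward): cur=N back=1 fwd=0
After 4 (back): cur=HOME back=0 fwd=1
After 5 (forward): cur=N back=1 fwd=0
After 6 (back): cur=HOME back=0 fwd=1
After 7 (visit(T)): cur=T back=1 fwd=0
After 8 (visit(Z)): cur=Z back=2 fwd=0

Answer: back: HOME,T
current: Z
forward: (empty)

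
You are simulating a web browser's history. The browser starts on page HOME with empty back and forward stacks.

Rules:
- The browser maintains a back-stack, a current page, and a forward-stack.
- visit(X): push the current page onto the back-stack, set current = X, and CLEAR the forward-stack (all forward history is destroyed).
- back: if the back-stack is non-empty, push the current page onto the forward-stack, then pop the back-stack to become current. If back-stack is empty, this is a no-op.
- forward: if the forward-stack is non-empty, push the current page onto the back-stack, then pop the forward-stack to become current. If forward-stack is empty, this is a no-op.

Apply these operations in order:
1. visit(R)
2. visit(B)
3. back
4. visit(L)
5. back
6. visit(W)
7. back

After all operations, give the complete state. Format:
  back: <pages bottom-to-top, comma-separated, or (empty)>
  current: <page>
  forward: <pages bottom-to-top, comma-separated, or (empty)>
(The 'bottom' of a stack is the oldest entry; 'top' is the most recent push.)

Answer: back: HOME
current: R
forward: W

Derivation:
After 1 (visit(R)): cur=R back=1 fwd=0
After 2 (visit(B)): cur=B back=2 fwd=0
After 3 (back): cur=R back=1 fwd=1
After 4 (visit(L)): cur=L back=2 fwd=0
After 5 (back): cur=R back=1 fwd=1
After 6 (visit(W)): cur=W back=2 fwd=0
After 7 (back): cur=R back=1 fwd=1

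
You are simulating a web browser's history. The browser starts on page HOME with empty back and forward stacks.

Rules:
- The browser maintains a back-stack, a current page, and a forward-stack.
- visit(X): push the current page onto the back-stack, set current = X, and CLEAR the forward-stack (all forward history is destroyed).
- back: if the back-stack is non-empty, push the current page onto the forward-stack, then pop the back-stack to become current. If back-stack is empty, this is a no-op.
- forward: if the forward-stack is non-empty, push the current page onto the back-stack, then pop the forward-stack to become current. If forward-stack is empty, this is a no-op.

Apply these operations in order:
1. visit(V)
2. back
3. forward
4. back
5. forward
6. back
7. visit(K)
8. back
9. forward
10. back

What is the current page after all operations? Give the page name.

After 1 (visit(V)): cur=V back=1 fwd=0
After 2 (back): cur=HOME back=0 fwd=1
After 3 (forward): cur=V back=1 fwd=0
After 4 (back): cur=HOME back=0 fwd=1
After 5 (forward): cur=V back=1 fwd=0
After 6 (back): cur=HOME back=0 fwd=1
After 7 (visit(K)): cur=K back=1 fwd=0
After 8 (back): cur=HOME back=0 fwd=1
After 9 (forward): cur=K back=1 fwd=0
After 10 (back): cur=HOME back=0 fwd=1

Answer: HOME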